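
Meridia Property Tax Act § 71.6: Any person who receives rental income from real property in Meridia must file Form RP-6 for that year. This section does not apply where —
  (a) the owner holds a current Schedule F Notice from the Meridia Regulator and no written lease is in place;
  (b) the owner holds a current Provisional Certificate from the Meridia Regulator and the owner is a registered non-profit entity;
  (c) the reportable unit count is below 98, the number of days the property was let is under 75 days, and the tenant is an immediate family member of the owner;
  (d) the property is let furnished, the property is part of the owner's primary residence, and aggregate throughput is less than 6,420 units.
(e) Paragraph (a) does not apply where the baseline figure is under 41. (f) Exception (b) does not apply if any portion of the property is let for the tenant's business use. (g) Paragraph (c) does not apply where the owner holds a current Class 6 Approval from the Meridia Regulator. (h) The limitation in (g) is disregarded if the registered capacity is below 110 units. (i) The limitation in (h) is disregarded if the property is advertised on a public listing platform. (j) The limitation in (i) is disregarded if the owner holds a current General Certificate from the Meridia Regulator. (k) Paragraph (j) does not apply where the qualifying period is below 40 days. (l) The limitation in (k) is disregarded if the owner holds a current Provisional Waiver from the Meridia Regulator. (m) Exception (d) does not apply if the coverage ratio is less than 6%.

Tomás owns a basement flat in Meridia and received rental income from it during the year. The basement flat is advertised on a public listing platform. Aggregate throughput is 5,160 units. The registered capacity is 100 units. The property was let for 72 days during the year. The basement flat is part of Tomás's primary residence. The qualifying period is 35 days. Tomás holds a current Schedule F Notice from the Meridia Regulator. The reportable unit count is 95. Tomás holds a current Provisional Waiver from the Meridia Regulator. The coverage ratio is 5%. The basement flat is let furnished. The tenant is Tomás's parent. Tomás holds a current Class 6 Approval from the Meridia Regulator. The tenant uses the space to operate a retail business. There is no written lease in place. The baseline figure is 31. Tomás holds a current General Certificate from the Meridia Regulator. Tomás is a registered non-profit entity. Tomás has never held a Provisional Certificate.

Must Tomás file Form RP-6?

No — exception (c) applies; Tomás is not required to file Form RP-6.

Exception (a)'s conditions are all satisfied: a current Schedule F Notice is held; there is no written lease. Turning to paragraph (e): (e) operates against (a): the baseline figure is 31, under the 41 limit. (a) is therefore removed.
Exception (b) fails — the Provisional Certificate is not current.
Exception (c): the reportable unit count is 95, below the 98 limit; the number of days the property was let is 72 days, under the 75 days limit; the tenant is an immediate family member — every condition holds. As to paragraphs (g)–(l): (g) operates (a current Class 6 Approval is held), but is itself disapplied by (h): (h) operates against (g): the registered capacity is 100 units, below the 110 units limit. (i) would limit (h) — the property is publicly advertised — but (j) sets (i) aside: (j) applies — a current General Certificate is held. (k) would limit (j) — the qualifying period is 35 days, below the 40 days limit — but (l) sets (k) aside: (l) applies — a current Provisional Waiver is held. (c) remains available.
Exception (d)'s conditions are all satisfied: the property is let furnished; the basement flat is part of the primary residence; aggregate throughput is 5,160 units, less than the 6,420 units limit. But applying paragraph (m): (m) operates against (d): the coverage ratio is 5%, less than the 6% limit. (d) is therefore removed.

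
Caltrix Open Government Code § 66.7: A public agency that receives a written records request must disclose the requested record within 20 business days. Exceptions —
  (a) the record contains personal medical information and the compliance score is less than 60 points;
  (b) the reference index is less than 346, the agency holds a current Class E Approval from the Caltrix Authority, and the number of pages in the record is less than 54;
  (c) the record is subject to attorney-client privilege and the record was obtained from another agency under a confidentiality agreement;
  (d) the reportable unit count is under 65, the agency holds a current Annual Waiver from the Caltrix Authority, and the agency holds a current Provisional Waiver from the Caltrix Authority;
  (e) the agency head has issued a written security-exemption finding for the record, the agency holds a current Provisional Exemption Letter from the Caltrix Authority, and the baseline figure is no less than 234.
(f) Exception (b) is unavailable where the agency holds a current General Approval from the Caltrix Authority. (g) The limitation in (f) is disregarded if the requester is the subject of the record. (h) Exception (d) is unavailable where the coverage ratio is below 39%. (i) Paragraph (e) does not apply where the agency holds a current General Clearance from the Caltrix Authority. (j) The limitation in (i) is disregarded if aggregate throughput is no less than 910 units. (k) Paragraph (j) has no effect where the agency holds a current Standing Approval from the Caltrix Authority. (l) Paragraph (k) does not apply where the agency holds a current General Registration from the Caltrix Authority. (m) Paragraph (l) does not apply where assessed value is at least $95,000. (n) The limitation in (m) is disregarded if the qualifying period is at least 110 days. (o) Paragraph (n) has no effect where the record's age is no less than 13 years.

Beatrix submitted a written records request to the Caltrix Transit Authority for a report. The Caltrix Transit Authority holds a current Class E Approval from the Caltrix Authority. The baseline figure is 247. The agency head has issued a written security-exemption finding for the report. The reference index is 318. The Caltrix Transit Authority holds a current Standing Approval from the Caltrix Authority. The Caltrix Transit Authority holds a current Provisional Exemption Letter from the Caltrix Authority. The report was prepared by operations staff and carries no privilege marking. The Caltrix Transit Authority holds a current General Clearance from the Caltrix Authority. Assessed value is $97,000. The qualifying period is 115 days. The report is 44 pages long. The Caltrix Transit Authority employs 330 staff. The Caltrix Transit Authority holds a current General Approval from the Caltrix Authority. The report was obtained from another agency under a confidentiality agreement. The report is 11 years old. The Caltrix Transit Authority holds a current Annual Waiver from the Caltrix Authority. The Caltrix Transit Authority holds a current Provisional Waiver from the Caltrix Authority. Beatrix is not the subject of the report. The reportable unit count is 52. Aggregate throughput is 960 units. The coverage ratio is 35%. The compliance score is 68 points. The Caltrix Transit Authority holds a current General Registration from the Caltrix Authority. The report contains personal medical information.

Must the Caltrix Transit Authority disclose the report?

No — exception (e) applies; the Caltrix Transit Authority is not required to disclose the report.

Exception (a) does not apply: the compliance score is 68 points, not less than 60 points.
Exception (b): the reference index is 318, less than the 346 limit; a current Class E Approval is held; the number of pages in the record is 44, less than the 54 limit — every condition holds. But applying paragraphs (f)–(g): (f) operates — a current General Approval is held. (g), which would lift (f), does not operate here — Beatrix is not the subject of the report. So (b) is unavailable.
Exception (c) does not apply: the report carries no privilege marking.
Exception (d)'s conditions are all satisfied: the reportable unit count is 52, under the 65 limit; a current Annual Waiver is held; a current Provisional Waiver is held. But: (h) operates against (d): the coverage ratio is 35%, below the 39% limit. Exception (d) does not apply.
Exception (e) is satisfied on its face — a written security-exemption finding has been issued; a current Provisional Exemption Letter is held; the baseline figure is 247, meeting the 234 threshold. As to paragraphs (i)–(o): (i) is triggered (a current General Clearance is held), but is overridden by (j): (j) operates against (i): aggregate throughput is 960 units, meeting the 910 units threshold. (k) operates (a current Standing Approval is held), but yields to (l): (l) operates — a current General Registration is held. (m) would limit (l) — assessed value is $97,000, meeting the $95,000 threshold — but (n) sets (m) aside: (n) operates against (m): the qualifying period is 115 days, meeting the 110 days threshold. (o) does not operate here (the record's age is 11 years, short of 13 years), so (n) stands. So (e) applies.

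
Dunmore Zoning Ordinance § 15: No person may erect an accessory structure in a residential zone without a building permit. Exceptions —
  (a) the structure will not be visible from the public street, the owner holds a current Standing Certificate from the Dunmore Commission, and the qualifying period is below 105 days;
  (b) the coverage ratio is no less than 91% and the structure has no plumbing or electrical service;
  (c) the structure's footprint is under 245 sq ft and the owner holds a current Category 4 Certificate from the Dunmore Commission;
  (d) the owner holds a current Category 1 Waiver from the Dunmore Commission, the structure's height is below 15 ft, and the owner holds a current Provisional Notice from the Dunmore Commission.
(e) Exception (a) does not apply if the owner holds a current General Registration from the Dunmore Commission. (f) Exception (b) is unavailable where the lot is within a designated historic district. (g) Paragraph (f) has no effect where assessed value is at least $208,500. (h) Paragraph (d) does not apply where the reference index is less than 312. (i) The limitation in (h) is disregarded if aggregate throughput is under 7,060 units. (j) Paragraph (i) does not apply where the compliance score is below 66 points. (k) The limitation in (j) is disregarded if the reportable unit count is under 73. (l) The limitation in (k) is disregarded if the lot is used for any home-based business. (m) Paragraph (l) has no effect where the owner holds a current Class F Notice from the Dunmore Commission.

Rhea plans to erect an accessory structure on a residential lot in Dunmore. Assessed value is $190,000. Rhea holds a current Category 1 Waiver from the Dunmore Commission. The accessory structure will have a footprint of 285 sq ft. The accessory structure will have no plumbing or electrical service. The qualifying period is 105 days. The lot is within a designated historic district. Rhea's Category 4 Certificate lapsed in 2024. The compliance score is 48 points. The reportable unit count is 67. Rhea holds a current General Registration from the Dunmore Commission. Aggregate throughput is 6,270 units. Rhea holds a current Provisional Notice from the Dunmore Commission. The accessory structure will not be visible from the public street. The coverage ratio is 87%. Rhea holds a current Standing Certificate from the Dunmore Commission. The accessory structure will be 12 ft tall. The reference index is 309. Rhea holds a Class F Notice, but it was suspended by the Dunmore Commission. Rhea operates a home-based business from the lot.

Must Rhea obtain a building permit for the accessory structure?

Yes — Rhea must obtain a building permit.

Exception (a) fails — the qualifying period is 105 days, not below 105 days.
Exception (b) does not apply: the coverage ratio is 87%, short of 91%.
Exception (c) fails — the structure's footprint is 285 sq ft, not under 245 sq ft.
Exception (d) is satisfied on its face — a current Category 1 Waiver is held; the structure's height is 12 ft, below the 15 ft limit; a current Provisional Notice is held. But applying paragraphs (h)–(m): (h) operates against (d): the reference index is 309, less than the 312 limit. (i) would limit (h) — aggregate throughput is 6,270 units, under the 7,060 units limit — but (j) sets (i) aside: (j) operates — the compliance score is 48 points, below the 66 points limit. (k) would limit (j) — the reportable unit count is 67, under the 73 limit — but (l) sets (k) aside: (l) applies — a home-based business operates on the lot. (m), which would lift (l), does not operate here — no current Class F Notice is held. So (d) is unavailable.
No exception applies. The general rule governs.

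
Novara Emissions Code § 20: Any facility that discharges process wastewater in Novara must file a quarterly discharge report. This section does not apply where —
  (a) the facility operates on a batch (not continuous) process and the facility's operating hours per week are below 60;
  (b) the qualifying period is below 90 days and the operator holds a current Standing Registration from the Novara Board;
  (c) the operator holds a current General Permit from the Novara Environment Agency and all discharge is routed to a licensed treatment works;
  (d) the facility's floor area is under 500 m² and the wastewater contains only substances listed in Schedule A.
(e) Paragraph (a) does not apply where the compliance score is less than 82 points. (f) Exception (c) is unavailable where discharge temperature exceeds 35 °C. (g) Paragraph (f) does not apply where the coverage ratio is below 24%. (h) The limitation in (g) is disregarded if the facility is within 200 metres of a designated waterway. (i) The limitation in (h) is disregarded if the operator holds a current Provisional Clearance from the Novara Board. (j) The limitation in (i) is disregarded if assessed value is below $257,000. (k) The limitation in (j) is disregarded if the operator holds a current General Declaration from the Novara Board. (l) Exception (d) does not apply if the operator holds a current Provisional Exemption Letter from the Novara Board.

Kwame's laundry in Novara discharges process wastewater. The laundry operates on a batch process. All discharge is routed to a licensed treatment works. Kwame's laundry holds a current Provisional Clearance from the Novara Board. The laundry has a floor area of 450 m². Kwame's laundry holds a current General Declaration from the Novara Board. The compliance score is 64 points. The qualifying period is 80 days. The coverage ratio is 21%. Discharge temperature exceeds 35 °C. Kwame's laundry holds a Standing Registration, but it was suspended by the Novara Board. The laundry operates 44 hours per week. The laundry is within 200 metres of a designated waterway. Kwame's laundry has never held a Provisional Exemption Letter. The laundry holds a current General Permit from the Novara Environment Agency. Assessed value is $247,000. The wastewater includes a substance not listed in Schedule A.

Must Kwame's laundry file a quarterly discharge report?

All of (a)'s requirements are met (the facility operates on a batch process; the facility's operating hours per week are 44, below the 60 limit). Turning to paragraph (e): (e) operates — the compliance score is 64 points, less than the 82 points limit. So (a) is unavailable.
Exception (b) requires that the operator holds a current Standing Registration from the Novara Board; but the Standing Registration is not current, so (b) is unavailable.
All of (c)'s requirements are met (a current General Permit is held; discharge is routed to a licensed treatment works). Under paragraphs (f)–(k): (f) is triggered (discharge temperature exceeds 35 °C), but is displaced by (g): (g) operates against (f): the coverage ratio is 21%, below the 24% limit. (h) would limit (g) — the laundry is within 200 m of a designated waterway — but (i) sets (h) aside: (i) applies — a current Provisional Clearance is held. (j) is triggered (assessed value is $247,000, below the $257,000 limit), but is itself disapplied by (k): (k) operates against (j): a current General Declaration is held. So (c) applies.
Exception (d) does not apply: the wastewater includes a non-Schedule-A substance.

No — exception (c) applies; Kwame's laundry is not required to file a quarterly discharge report.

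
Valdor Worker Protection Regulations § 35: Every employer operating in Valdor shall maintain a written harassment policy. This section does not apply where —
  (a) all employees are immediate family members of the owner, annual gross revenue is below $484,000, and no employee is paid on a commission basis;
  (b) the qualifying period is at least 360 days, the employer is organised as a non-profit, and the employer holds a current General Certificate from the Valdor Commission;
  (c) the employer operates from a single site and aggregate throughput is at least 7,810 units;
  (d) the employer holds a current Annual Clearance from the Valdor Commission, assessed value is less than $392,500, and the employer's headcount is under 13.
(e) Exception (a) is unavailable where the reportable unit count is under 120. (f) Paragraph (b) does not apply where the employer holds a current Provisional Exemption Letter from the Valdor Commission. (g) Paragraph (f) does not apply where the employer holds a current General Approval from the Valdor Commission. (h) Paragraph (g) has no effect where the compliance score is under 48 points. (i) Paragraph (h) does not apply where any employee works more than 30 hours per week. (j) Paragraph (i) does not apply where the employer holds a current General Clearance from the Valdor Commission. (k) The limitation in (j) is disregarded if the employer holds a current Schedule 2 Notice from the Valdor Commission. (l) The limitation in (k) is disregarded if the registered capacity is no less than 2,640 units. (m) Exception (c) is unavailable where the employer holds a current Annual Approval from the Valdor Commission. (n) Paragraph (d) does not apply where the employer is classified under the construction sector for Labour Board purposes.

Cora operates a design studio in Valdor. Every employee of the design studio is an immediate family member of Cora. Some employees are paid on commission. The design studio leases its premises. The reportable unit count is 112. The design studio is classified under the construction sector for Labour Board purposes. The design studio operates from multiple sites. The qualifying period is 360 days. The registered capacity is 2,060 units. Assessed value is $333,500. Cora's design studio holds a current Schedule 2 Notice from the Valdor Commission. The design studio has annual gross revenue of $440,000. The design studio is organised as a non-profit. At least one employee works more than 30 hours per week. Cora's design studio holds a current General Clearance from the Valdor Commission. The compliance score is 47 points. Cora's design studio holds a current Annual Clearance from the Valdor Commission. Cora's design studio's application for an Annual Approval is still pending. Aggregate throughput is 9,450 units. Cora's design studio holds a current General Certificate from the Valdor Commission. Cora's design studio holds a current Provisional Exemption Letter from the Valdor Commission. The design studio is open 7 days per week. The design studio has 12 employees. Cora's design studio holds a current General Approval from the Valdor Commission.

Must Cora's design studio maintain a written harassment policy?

No — exception (b) applies; Cora's design studio is not required to maintain a written harassment policy.

Exception (a) does not apply: some employees are paid on commission.
Exception (b)'s conditions are all satisfied: the qualifying period is 360 days, meeting the 360 days threshold; the employer is a non-profit; a current General Certificate is held. As to paragraphs (f)–(l): (f) is triggered (a current Provisional Exemption Letter is held), but is itself disapplied by (g): (g) operates against (f): a current General Approval is held. (h) would limit (g) — the compliance score is 47 points, under the 48 points limit — but (i) sets (h) aside: (i) applies — at least one employee exceeds 30 hours/week. (j) would limit (i) — a current General Clearance is held — but (k) sets (j) aside: (k) is triggered — a current Schedule 2 Notice is held. (l) is inapplicable (the registered capacity is 2,060 units, short of 2,640 units), so (k) stands. So (b) applies.
Exception (c) does not apply: the employer operates from multiple sites.
Exception (d): a current Annual Clearance is held; assessed value is $333,500, less than the $392,500 limit; the employer's headcount is 12, under the 13 limit — every condition holds. But applying paragraph (n): (n) operates — the design studio is classified under the construction sector. So (d) is unavailable.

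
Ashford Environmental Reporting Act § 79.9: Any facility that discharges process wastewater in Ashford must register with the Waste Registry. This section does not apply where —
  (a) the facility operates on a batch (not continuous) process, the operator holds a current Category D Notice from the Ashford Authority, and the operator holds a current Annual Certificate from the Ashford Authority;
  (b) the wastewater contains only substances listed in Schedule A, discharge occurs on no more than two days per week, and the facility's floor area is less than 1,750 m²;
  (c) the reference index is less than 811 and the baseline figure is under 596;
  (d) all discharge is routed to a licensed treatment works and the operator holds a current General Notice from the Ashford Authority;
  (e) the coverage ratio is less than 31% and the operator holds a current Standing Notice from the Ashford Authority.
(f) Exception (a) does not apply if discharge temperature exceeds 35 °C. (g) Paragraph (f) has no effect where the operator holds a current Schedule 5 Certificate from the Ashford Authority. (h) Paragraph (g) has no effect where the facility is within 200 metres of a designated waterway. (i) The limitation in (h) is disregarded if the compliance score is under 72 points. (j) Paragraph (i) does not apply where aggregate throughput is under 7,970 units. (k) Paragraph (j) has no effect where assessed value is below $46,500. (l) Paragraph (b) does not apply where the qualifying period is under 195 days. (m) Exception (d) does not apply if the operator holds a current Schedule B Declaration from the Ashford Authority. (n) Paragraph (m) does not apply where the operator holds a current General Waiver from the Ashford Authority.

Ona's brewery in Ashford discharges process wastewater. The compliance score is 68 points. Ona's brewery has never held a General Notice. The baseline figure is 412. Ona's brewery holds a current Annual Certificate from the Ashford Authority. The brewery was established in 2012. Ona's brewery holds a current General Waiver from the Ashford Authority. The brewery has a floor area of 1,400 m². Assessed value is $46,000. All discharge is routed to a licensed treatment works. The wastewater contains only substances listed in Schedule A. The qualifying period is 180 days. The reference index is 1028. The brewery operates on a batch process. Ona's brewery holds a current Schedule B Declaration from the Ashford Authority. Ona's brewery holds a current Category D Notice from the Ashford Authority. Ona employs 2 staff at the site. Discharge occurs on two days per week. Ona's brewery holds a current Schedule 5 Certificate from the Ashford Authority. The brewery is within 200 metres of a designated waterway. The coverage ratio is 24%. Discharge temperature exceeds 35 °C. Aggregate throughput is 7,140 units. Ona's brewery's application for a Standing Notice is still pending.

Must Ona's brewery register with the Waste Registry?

All of (a)'s requirements are met (the facility operates on a batch process; a current Category D Notice is held; a current Annual Certificate is held). Under paragraphs (f)–(k): (f) would limit (a) — discharge temperature exceeds 35 °C — but (g) sets (f) aside: (g) operates against (f): a current Schedule 5 Certificate is held. (h) would limit (g) — the brewery is within 200 m of a designated waterway — but (i) sets (h) aside: (i) operates against (h): the compliance score is 68 points, under the 72 points limit. (j) would limit (i) — aggregate throughput is 7,140 units, under the 7,970 units limit — but (k) sets (j) aside: (k) applies — assessed value is $46,000, below the $46,500 limit. So (a) applies.
All of (b)'s requirements are met (the wastewater is Schedule-A-only; discharge occurs on no more than two days per week; the facility's floor area is 1,400 m², less than the 1,750 m² limit). But: (l) operates against (b): the qualifying period is 180 days, under the 195 days limit. So (b) is unavailable.
Exception (c) does not apply: the reference index is 1,028, not less than 811.
Exception (d) does not apply: no current General Notice is held.
Exception (e) does not apply: the Standing Notice is not current.

No — exception (a) applies; Ona's brewery is not required to register with the Waste Registry.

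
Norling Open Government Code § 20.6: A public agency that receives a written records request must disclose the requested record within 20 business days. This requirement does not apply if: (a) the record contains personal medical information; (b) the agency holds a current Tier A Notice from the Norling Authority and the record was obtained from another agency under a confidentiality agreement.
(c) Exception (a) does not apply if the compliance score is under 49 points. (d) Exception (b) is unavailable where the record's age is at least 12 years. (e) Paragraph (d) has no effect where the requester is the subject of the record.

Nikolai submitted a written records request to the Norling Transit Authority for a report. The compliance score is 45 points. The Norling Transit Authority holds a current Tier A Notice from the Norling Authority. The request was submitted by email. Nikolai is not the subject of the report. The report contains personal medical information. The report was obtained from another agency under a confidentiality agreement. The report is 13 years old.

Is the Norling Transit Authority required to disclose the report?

Yes — the Norling Transit Authority must disclose the report.

Exception (a) is satisfied on its face — the report contains personal medical information. But applying paragraph (c): (c) is engaged — the compliance score is 45 points, under the 49 points limit. Exception (a) does not apply.
All of (b)'s requirements are met (a current Tier A Notice is held; the report was obtained under a confidentiality agreement). But: (d) applies — the record's age is 13 years, meeting the 12 years threshold. (e), which would lift (d), is inapplicable — Nikolai is not the subject of the report. (b) is therefore removed.
Every exception is unavailable, so the rule governs.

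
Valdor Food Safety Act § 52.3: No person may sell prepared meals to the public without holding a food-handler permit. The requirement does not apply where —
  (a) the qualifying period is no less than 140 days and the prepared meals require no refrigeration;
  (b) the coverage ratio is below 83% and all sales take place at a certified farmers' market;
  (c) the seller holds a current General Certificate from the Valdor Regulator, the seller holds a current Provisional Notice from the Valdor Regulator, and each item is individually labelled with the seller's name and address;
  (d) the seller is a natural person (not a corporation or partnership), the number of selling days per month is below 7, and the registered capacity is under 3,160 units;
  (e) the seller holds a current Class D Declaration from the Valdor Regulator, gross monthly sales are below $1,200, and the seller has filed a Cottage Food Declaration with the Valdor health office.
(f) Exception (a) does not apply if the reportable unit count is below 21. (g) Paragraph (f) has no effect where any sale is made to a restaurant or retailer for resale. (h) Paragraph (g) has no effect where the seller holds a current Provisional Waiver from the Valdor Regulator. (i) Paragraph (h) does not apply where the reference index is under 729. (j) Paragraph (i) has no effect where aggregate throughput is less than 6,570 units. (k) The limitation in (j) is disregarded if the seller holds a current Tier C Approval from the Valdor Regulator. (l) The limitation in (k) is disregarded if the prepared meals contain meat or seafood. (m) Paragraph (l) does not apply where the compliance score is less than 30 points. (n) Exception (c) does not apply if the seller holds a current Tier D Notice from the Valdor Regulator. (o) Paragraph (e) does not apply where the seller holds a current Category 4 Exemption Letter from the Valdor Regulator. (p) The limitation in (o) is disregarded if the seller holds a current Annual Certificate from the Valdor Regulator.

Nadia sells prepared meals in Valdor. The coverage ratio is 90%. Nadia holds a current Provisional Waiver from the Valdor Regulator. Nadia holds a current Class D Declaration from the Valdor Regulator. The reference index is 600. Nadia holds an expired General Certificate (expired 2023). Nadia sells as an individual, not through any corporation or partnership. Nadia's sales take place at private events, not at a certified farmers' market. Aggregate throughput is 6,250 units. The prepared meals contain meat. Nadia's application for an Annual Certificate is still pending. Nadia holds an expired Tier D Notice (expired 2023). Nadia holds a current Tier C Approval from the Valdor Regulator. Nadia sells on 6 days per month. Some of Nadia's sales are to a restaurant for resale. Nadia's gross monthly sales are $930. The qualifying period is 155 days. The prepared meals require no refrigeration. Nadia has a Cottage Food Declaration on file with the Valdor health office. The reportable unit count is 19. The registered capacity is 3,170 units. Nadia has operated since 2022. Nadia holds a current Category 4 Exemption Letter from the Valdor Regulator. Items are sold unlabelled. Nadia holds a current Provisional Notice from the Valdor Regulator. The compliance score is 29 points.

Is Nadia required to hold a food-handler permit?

Exception (a): the qualifying period is 155 days, meeting the 140 days threshold; the prepared meals are shelf-stable — every condition holds. As to paragraphs (f)–(m): (f) would limit (a) — the reportable unit count is 19, below the 21 limit — but (g) sets (f) aside: (g) applies — some sales are to a restaurant for resale. (h) would limit (g) — a current Provisional Waiver is held — but (i) sets (h) aside: (i) is triggered — the reference index is 600, under the 729 limit. (j) would limit (i) — aggregate throughput is 6,250 units, less than the 6,570 units limit — but (k) sets (j) aside: (k) is triggered — a current Tier C Approval is held. (l) would limit (k) — the prepared meals contain meat — but (m) sets (l) aside: (m) is engaged — the compliance score is 29 points, less than the 30 points limit. (a) remains available.
Exception (b) fails — the coverage ratio is 90%, not below 83%.
Exception (c) fails — there is no General Certificate in force.
Exception (d) fails — the registered capacity is 3,170 units, not under 3,160 units.
Exception (e) is satisfied on its face — a current Class D Declaration is held; gross monthly sales are $930, below the $1,200 limit; a Cottage Food Declaration is on file. However, paragraphs (o)–(p) must be considered: (o) operates — a current Category 4 Exemption Letter is held. (p), which would lift (o), is not triggered — no current Annual Certificate is held. So (e) is unavailable.

No — exception (a) applies; Nadia is not required to hold a food-handler permit.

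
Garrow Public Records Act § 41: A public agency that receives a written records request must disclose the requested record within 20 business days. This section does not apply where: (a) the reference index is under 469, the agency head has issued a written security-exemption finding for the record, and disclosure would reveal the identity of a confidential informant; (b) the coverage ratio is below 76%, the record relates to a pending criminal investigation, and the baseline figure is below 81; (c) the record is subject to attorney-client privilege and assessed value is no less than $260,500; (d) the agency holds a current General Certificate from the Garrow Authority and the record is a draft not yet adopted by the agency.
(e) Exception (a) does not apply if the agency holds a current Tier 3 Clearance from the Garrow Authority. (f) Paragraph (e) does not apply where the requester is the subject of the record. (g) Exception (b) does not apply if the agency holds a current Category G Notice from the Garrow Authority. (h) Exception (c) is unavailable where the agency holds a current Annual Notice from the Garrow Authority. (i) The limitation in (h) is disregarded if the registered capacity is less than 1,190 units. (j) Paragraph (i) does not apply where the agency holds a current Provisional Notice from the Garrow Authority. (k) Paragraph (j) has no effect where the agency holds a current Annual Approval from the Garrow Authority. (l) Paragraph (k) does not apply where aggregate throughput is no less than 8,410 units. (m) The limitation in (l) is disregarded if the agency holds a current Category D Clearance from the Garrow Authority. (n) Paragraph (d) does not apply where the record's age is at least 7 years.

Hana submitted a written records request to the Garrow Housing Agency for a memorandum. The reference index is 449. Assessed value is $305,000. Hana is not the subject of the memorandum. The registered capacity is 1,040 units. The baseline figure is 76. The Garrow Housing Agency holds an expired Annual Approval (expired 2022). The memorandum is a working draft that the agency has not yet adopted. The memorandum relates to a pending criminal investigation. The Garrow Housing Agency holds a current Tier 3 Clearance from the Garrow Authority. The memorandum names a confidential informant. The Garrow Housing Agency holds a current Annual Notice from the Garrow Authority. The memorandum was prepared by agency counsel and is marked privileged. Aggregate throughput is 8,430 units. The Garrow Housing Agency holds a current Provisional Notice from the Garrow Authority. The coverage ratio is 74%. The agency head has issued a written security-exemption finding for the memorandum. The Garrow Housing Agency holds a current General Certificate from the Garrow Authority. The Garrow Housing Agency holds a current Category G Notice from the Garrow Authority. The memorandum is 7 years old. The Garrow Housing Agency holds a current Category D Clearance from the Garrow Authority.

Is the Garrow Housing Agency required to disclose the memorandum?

All of (a)'s requirements are met (the reference index is 449, under the 469 limit; a written security-exemption finding has been issued; the memorandum names a confidential informant). But: (e) is triggered — a current Tier 3 Clearance is held. (f) is not triggered (Hana is not the subject of the memorandum), so (e) stands. (a) is therefore removed.
Exception (b)'s conditions are all satisfied: the coverage ratio is 74%, below the 76% limit; the memorandum relates to a pending investigation; the baseline figure is 76, below the 81 limit. But: (g) operates — a current Category G Notice is held. So (b) is unavailable.
Exception (c): the memorandum is privileged; assessed value is $305,000, meeting the $260,500 threshold — every condition holds. Turning to paragraphs (h)–(m): (h) operates against (c): a current Annual Notice is held. (i) would limit (h) — the registered capacity is 1,040 units, less than the 1,190 units limit — but (j) sets (i) aside: (j) applies — a current Provisional Notice is held. (k) is not triggered (no current Annual Approval is held), so (j) stands. So (c) is unavailable.
All of (d)'s requirements are met (a current General Certificate is held; the memorandum is an unadopted draft). Turning to paragraph (n): (n) is triggered — the record's age is 7 years, meeting the 7 years threshold. So (d) is unavailable.
No exception applies. The general rule governs.

Yes — the Garrow Housing Agency must disclose the memorandum.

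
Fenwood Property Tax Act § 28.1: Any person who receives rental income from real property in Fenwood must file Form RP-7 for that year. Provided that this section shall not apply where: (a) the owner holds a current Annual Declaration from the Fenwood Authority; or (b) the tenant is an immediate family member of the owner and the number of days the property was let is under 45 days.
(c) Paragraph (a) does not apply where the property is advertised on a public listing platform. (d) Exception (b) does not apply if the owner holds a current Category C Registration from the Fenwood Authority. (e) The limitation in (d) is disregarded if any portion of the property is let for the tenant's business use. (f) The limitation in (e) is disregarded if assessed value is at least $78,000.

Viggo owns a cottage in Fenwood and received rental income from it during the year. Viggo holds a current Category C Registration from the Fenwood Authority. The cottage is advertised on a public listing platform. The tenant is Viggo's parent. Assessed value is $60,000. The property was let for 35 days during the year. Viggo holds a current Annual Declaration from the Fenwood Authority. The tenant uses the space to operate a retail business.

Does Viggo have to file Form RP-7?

No — exception (b) applies; Viggo is not required to file Form RP-7.

Exception (a)'s conditions are all satisfied: a current Annual Declaration is held. However, paragraph (c) must be considered: (c) operates against (a): the property is publicly advertised. Exception (a) does not apply.
Exception (b) is satisfied on its face — the tenant is an immediate family member; the number of days the property was let is 35 days, under the 45 days limit. Under paragraphs (d)–(f): (d) would limit (b) — a current Category C Registration is held — but (e) sets (d) aside: (e) is triggered — the space is let for business use. (f) is inapplicable (assessed value is $60,000, short of $78,000), so (e) stands. So (b) applies.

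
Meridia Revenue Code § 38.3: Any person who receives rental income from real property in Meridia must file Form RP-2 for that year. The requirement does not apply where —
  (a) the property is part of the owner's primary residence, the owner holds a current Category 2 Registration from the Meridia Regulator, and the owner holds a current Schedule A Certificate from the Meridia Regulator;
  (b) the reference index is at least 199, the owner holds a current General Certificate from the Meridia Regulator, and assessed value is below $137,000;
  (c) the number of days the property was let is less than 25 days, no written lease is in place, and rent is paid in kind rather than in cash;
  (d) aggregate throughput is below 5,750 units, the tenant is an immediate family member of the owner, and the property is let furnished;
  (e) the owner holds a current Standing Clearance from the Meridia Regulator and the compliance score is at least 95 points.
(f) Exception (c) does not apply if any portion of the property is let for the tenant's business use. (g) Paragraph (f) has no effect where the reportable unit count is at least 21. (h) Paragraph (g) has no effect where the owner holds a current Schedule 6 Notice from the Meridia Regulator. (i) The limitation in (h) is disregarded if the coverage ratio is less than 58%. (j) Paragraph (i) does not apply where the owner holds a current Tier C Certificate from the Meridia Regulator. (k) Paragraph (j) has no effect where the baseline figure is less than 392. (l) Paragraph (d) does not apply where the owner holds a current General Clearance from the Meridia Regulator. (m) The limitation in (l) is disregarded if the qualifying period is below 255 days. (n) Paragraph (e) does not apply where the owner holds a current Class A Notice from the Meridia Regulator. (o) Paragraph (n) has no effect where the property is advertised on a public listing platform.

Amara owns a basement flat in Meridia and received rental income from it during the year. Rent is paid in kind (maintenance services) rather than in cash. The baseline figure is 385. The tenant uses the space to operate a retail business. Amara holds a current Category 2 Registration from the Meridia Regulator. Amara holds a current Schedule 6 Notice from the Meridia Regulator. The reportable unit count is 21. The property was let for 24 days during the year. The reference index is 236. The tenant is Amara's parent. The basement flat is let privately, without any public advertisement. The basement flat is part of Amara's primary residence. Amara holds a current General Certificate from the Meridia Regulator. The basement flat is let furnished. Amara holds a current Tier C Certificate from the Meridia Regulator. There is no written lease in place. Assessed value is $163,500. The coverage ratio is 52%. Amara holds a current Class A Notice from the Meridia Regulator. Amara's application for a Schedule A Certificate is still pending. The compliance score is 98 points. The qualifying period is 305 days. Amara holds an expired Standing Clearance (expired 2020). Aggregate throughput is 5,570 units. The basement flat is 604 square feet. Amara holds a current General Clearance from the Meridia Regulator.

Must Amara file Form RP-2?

No — exception (c) applies; Amara is not required to file Form RP-2.

Exception (a) fails — there is no Schedule A Certificate in force.
Exception (b) fails — assessed value is $163,500, not below $137,000.
Exception (c): the number of days the property was let is 24 days, less than the 25 days limit; there is no written lease; rent is paid in kind — every condition holds. Applying paragraphs (f)–(k): (f) would limit (c) — the space is let for business use — but (g) sets (f) aside: (g) is engaged — the reportable unit count is 21, meeting the 21 threshold. (h) is engaged (a current Schedule 6 Notice is held), but is overridden by (i): (i) operates against (h): the coverage ratio is 52%, less than the 58% limit. (j) is triggered (a current Tier C Certificate is held), but is itself disapplied by (k): (k) operates — the baseline figure is 385, less than the 392 limit. Exception (c) stands.
Exception (d) is satisfied on its face — aggregate throughput is 5,570 units, below the 5,750 units limit; the tenant is an immediate family member; the property is let furnished. Turning to paragraphs (l)–(m): (l) operates against (d): a current General Clearance is held. (m) is inapplicable (the qualifying period is 305 days, not below 255 days), so (l) stands. So (d) is unavailable.
Exception (e) does not apply: the Standing Clearance is not current.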